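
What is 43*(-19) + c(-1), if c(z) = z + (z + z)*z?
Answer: -816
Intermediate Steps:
c(z) = z + 2*z**2 (c(z) = z + (2*z)*z = z + 2*z**2)
43*(-19) + c(-1) = 43*(-19) - (1 + 2*(-1)) = -817 - (1 - 2) = -817 - 1*(-1) = -817 + 1 = -816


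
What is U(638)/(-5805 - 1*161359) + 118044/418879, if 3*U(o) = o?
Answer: 29465438423/105032233734 ≈ 0.28054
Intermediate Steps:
U(o) = o/3
U(638)/(-5805 - 1*161359) + 118044/418879 = ((⅓)*638)/(-5805 - 1*161359) + 118044/418879 = 638/(3*(-5805 - 161359)) + 118044*(1/418879) = (638/3)/(-167164) + 118044/418879 = (638/3)*(-1/167164) + 118044/418879 = -319/250746 + 118044/418879 = 29465438423/105032233734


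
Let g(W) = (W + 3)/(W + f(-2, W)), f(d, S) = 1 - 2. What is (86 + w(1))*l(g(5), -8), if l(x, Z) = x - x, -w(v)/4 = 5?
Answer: 0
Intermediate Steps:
w(v) = -20 (w(v) = -4*5 = -20)
f(d, S) = -1
g(W) = (3 + W)/(-1 + W) (g(W) = (W + 3)/(W - 1) = (3 + W)/(-1 + W))
l(x, Z) = 0
(86 + w(1))*l(g(5), -8) = (86 - 20)*0 = 66*0 = 0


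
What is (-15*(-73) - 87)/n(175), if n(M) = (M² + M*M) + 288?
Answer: 504/30769 ≈ 0.016380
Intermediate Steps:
n(M) = 288 + 2*M² (n(M) = (M² + M²) + 288 = 2*M² + 288 = 288 + 2*M²)
(-15*(-73) - 87)/n(175) = (-15*(-73) - 87)/(288 + 2*175²) = (1095 - 87)/(288 + 2*30625) = 1008/(288 + 61250) = 1008/61538 = 1008*(1/61538) = 504/30769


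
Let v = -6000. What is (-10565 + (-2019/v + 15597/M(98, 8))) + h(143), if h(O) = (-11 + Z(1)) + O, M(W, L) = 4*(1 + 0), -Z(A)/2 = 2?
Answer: -13074827/2000 ≈ -6537.4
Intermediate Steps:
Z(A) = -4 (Z(A) = -2*2 = -4)
M(W, L) = 4 (M(W, L) = 4*1 = 4)
h(O) = -15 + O (h(O) = (-11 - 4) + O = -15 + O)
(-10565 + (-2019/v + 15597/M(98, 8))) + h(143) = (-10565 + (-2019/(-6000) + 15597/4)) + (-15 + 143) = (-10565 + (-2019*(-1/6000) + 15597*(¼))) + 128 = (-10565 + (673/2000 + 15597/4)) + 128 = (-10565 + 7799173/2000) + 128 = -13330827/2000 + 128 = -13074827/2000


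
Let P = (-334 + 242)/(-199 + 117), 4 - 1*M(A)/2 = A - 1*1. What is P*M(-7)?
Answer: 1104/41 ≈ 26.927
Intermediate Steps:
M(A) = 10 - 2*A (M(A) = 8 - 2*(A - 1*1) = 8 - 2*(A - 1) = 8 - 2*(-1 + A) = 8 + (2 - 2*A) = 10 - 2*A)
P = 46/41 (P = -92/(-82) = -92*(-1/82) = 46/41 ≈ 1.1220)
P*M(-7) = 46*(10 - 2*(-7))/41 = 46*(10 + 14)/41 = (46/41)*24 = 1104/41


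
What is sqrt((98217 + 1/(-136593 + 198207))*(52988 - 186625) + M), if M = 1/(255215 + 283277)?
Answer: I*sqrt(2047727346175924596962769891)/394983882 ≈ 1.1457e+5*I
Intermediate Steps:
M = 1/538492 ≈ 1.8570e-6
sqrt((98217 + 1/(-136593 + 198207))*(52988 - 186625) + M) = sqrt((98217 + 1/(-136593 + 198207))*(52988 - 186625) + 1/538492) = sqrt((98217 + 1/61614)*(-133637) + 1/538492) = sqrt((6051542239/61614)*(-133637) + 1/538492) = sqrt(-115529992884749/8802 + 1/538492) = sqrt(-31105988464247124853/2369903292) = I*sqrt(2047727346175924596962769891)/394983882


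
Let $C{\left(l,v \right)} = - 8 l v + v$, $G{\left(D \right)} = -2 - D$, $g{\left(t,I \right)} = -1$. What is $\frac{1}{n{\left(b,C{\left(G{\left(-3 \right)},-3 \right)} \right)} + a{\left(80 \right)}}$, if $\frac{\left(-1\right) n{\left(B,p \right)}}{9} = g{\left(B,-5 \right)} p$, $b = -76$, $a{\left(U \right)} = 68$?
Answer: $\frac{1}{257} \approx 0.0038911$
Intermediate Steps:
$C{\left(l,v \right)} = v - 8 l v$ ($C{\left(l,v \right)} = - 8 l v + v = v - 8 l v$)
$n{\left(B,p \right)} = 9 p$ ($n{\left(B,p \right)} = - 9 \left(- p\right) = 9 p$)
$\frac{1}{n{\left(b,C{\left(G{\left(-3 \right)},-3 \right)} \right)} + a{\left(80 \right)}} = \frac{1}{9 \left(- 3 \left(1 - 8 \left(-2 - -3\right)\right)\right) + 68} = \frac{1}{9 \left(- 3 \left(1 - 8 \left(-2 + 3\right)\right)\right) + 68} = \frac{1}{9 \left(- 3 \left(1 - 8\right)\right) + 68} = \frac{1}{9 \left(\left(-3\right) \left(-7\right)\right) + 68} = \frac{1}{9 \cdot 21 + 68} = \frac{1}{189 + 68} = \frac{1}{257}$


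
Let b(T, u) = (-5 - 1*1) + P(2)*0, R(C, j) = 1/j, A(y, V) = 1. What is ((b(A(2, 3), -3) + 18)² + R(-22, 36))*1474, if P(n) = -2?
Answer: 3821345/18 ≈ 2.1230e+5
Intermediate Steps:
b(T, u) = -6 (b(T, u) = (-5 - 1*1) - 2*0 = (-5 - 1) + 0 = -6 + 0 = -6)
((b(A(2, 3), -3) + 18)² + R(-22, 36))*1474 = ((-6 + 18)² + 1/36)*1474 = (12² + 1/36)*1474 = (144 + 1/36)*1474 = (5185/36)*1474 = 3821345/18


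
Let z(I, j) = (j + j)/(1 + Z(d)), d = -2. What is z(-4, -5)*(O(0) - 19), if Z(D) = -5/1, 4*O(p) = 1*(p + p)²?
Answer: -95/2 ≈ -47.500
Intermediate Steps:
O(p) = p² (O(p) = (1*(p + p)²)/4 = (1*(2*p)²)/4 = (1*(4*p²))/4 = (4*p²)/4 = p²)
Z(D) = -5 (Z(D) = -5*1 = -5)
z(I, j) = -j/2 (z(I, j) = (j + j)/(1 - 5) = (2*j)/(-4) = (2*j)*(-¼) = -j/2)
z(-4, -5)*(O(0) - 19) = (-½*(-5))*(0² - 19) = 5*(0 - 19)/2 = (5/2)*(-19) = -95/2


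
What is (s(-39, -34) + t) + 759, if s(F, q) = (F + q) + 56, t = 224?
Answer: 966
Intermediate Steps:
s(F, q) = 56 + F + q
(s(-39, -34) + t) + 759 = ((56 - 39 - 34) + 224) + 759 = (-17 + 224) + 759 = 207 + 759 = 966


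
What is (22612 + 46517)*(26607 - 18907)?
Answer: 532293300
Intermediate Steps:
(22612 + 46517)*(26607 - 18907) = 69129*7700 = 532293300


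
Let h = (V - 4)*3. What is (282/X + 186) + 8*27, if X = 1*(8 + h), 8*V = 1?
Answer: 9402/29 ≈ 324.21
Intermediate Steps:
V = 1/8 (V = (1/8)*1 = 1/8 ≈ 0.12500)
h = -93/8 (h = (1/8 - 4)*3 = -31/8*3 = -93/8 ≈ -11.625)
X = -29/8 (X = 1*(8 - 93/8) = 1*(-29/8) = -29/8 ≈ -3.6250)
(282/X + 186) + 8*27 = (282/(-29/8) + 186) + 8*27 = (282*(-8/29) + 186) + 216 = (-2256/29 + 186) + 216 = 3138/29 + 216 = 9402/29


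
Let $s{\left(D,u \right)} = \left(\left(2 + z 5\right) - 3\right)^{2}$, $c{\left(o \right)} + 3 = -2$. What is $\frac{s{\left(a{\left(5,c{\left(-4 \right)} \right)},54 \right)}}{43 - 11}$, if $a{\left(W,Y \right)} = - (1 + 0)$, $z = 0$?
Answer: $\frac{1}{32} \approx 0.03125$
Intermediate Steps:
$c{\left(o \right)} = -5$ ($c{\left(o \right)} = -3 - 2 = -5$)
$a{\left(W,Y \right)} = -1$ ($a{\left(W,Y \right)} = \left(-1\right) 1 = -1$)
$s{\left(D,u \right)} = 1$ ($s{\left(D,u \right)} = \left(\left(2 + 0 \cdot 5\right) - 3\right)^{2} = \left(\left(2 + 0\right) - 3\right)^{2} = \left(2 - 3\right)^{2} = \left(-1\right)^{2} = 1$)
$\frac{s{\left(a{\left(5,c{\left(-4 \right)} \right)},54 \right)}}{43 - 11} = 1 \frac{1}{43 - 11} = 1 \cdot \frac{1}{32} = \frac{1}{32}$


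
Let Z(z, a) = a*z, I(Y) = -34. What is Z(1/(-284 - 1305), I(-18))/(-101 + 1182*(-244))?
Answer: -34/458440801 ≈ -7.4164e-8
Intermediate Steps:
Z(1/(-284 - 1305), I(-18))/(-101 + 1182*(-244)) = (-34/(-284 - 1305))/(-101 + 1182*(-244)) = (-34/(-1589))/(-101 - 288408) = -34*(-1/1589)/(-288509) = (34/1589)*(-1/288509) = -34/458440801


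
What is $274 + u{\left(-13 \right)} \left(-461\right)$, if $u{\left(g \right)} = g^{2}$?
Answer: $-77635$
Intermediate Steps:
$274 + u{\left(-13 \right)} \left(-461\right) = 274 + \left(-13\right)^{2} \left(-461\right) = 274 + 169 \left(-461\right) = 274 - 77909 = -77635$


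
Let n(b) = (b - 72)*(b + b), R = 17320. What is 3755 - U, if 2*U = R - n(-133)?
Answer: 22360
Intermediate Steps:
n(b) = 2*b*(-72 + b) (n(b) = (-72 + b)*(2*b) = 2*b*(-72 + b))
U = -18605 (U = (17320 - 2*(-133)*(-72 - 133))/2 = (17320 - 2*(-133)*(-205))/2 = (17320 - 1*54530)/2 = (17320 - 54530)/2 = (½)*(-37210) = -18605)
3755 - U = 3755 - 1*(-18605) = 3755 + 18605 = 22360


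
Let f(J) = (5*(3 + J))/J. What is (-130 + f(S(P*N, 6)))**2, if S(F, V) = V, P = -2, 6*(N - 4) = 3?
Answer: 60025/4 ≈ 15006.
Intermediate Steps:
N = 9/2 (N = 4 + (1/6)*3 = 4 + 1/2 = 9/2 ≈ 4.5000)
f(J) = (15 + 5*J)/J
(-130 + f(S(P*N, 6)))**2 = (-130 + (5 + 15/6))**2 = (-130 + (5 + 15*(1/6)))**2 = (-130 + (5 + 5/2))**2 = (-130 + 15/2)**2 = (-245/2)**2 = 60025/4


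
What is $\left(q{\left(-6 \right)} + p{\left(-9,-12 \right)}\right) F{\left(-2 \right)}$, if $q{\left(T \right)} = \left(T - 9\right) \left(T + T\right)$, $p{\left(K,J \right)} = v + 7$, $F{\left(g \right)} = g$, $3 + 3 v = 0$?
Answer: $-372$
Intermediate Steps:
$v = -1$ ($v = -1 + \frac{1}{3} \cdot 0 = -1 + 0 = -1$)
$p{\left(K,J \right)} = 6$ ($p{\left(K,J \right)} = -1 + 7 = 6$)
$q{\left(T \right)} = 2 T \left(-9 + T\right)$ ($q{\left(T \right)} = \left(-9 + T\right) 2 T = 2 T \left(-9 + T\right)$)
$\left(q{\left(-6 \right)} + p{\left(-9,-12 \right)}\right) F{\left(-2 \right)} = \left(2 \left(-6\right) \left(-9 - 6\right) + 6\right) \left(-2\right) = \left(2 \left(-6\right) \left(-15\right) + 6\right) \left(-2\right) = \left(180 + 6\right) \left(-2\right) = 186 \left(-2\right) = -372$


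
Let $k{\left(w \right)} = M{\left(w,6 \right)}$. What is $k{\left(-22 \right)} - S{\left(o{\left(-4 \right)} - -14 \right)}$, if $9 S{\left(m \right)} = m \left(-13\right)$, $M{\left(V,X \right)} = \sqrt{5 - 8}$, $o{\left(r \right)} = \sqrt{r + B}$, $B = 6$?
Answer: $\frac{182}{9} + \frac{13 \sqrt{2}}{9} + i \sqrt{3} \approx 22.265 + 1.732 i$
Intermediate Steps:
$o{\left(r \right)} = \sqrt{6 + r}$ ($o{\left(r \right)} = \sqrt{r + 6} = \sqrt{6 + r}$)
$M{\left(V,X \right)} = i \sqrt{3}$ ($M{\left(V,X \right)} = \sqrt{5 - 8} = \sqrt{-3} = i \sqrt{3}$)
$k{\left(w \right)} = i \sqrt{3}$
$S{\left(m \right)} = - \frac{13 m}{9}$ ($S{\left(m \right)} = \frac{m \left(-13\right)}{9} = \frac{\left(-13\right) m}{9} = - \frac{13 m}{9}$)
$k{\left(-22 \right)} - S{\left(o{\left(-4 \right)} - -14 \right)} = i \sqrt{3} - - \frac{13 \left(\sqrt{6 - 4} - -14\right)}{9} = i \sqrt{3} - - \frac{13 \left(\sqrt{2} + 14\right)}{9} = i \sqrt{3} - - \frac{13 \left(14 + \sqrt{2}\right)}{9} = i \sqrt{3} - \left(- \frac{182}{9} - \frac{13 \sqrt{2}}{9}\right) = i \sqrt{3} + \left(\frac{182}{9} + \frac{13 \sqrt{2}}{9}\right) = \frac{182}{9} + \frac{13 \sqrt{2}}{9} + i \sqrt{3}$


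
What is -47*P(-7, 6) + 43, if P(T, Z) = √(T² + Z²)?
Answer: 43 - 47*√85 ≈ -390.32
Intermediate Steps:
-47*P(-7, 6) + 43 = -47*√((-7)² + 6²) + 43 = -47*√(49 + 36) + 43 = -47*√85 + 43 = 43 - 47*√85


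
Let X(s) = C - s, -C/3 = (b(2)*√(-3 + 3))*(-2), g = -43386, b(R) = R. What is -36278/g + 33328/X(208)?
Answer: -44950712/282009 ≈ -159.39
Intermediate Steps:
C = 0 (C = -3*2*√(-3 + 3)*(-2) = -3*2*√0*(-2) = -3*2*0*(-2) = -0*(-2) = -3*0 = 0)
X(s) = -s (X(s) = 0 - s = -s)
-36278/g + 33328/X(208) = -36278/(-43386) + 33328/((-1*208)) = -36278*(-1/43386) + 33328/(-208) = 18139/21693 + 33328*(-1/208) = 18139/21693 - 2083/13 = -44950712/282009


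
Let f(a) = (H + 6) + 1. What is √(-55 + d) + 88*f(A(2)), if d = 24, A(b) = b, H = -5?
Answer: 176 + I*√31 ≈ 176.0 + 5.5678*I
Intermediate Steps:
f(a) = 2 (f(a) = (-5 + 6) + 1 = 1 + 1 = 2)
√(-55 + d) + 88*f(A(2)) = √(-55 + 24) + 88*2 = √(-31) + 176 = I*√31 + 176 = 176 + I*√31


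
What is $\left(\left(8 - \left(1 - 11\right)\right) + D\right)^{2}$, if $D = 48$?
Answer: $4356$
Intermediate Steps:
$\left(\left(8 - \left(1 - 11\right)\right) + D\right)^{2} = \left(\left(8 - \left(1 - 11\right)\right) + 48\right)^{2} = \left(\left(8 - -10\right) + 48\right)^{2} = \left(\left(8 + 10\right) + 48\right)^{2} = \left(18 + 48\right)^{2} = 66^{2} = 4356$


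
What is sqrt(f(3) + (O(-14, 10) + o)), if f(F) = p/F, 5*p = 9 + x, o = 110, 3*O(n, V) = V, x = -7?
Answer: sqrt(25530)/15 ≈ 10.652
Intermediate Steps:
O(n, V) = V/3
p = 2/5 (p = (9 - 7)/5 = (1/5)*2 = 2/5 ≈ 0.40000)
f(F) = 2/(5*F)
sqrt(f(3) + (O(-14, 10) + o)) = sqrt((2/5)/3 + ((1/3)*10 + 110)) = sqrt((2/5)*(1/3) + (10/3 + 110)) = sqrt(2/15 + 340/3) = sqrt(1702/15) = sqrt(25530)/15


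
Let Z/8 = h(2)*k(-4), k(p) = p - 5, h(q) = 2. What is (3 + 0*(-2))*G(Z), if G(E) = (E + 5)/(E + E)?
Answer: 139/96 ≈ 1.4479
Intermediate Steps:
k(p) = -5 + p
Z = -144 (Z = 8*(2*(-5 - 4)) = 8*(2*(-9)) = 8*(-18) = -144)
G(E) = (5 + E)/(2*E) (G(E) = (5 + E)/((2*E)) = (5 + E)*(1/(2*E)) = (5 + E)/(2*E))
(3 + 0*(-2))*G(Z) = (3 + 0*(-2))*((½)*(5 - 144)/(-144)) = (3 + 0)*((½)*(-1/144)*(-139)) = 3*(139/288) = 139/96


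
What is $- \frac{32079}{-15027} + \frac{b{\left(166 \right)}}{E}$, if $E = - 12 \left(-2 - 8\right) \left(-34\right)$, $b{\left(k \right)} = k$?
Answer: $\frac{21397973}{10218360} \approx 2.0941$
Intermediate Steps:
$E = -4080$ ($E = \left(-12\right) \left(-10\right) \left(-34\right) = 120 \left(-34\right) = -4080$)
$- \frac{32079}{-15027} + \frac{b{\left(166 \right)}}{E} = - \frac{32079}{-15027} + \frac{166}{-4080} = \left(-32079\right) \left(- \frac{1}{15027}\right) + 166 \left(- \frac{1}{4080}\right) = \frac{10693}{5009} - \frac{83}{2040} = \frac{21397973}{10218360}$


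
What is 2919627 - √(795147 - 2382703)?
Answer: 2919627 - 2*I*√396889 ≈ 2.9196e+6 - 1260.0*I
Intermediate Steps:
2919627 - √(795147 - 2382703) = 2919627 - √(-1587556) = 2919627 - 2*I*√396889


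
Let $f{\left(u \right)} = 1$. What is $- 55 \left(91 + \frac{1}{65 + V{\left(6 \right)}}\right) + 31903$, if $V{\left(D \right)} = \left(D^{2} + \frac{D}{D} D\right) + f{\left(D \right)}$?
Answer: $\frac{2904929}{108} \approx 26898.0$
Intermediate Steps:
$V{\left(D \right)} = 1 + D + D^{2}$ ($V{\left(D \right)} = \left(D^{2} + \frac{D}{D} D\right) + 1 = \left(D^{2} + 1 D\right) + 1 = \left(D^{2} + D\right) + 1 = \left(D + D^{2}\right) + 1 = 1 + D + D^{2}$)
$- 55 \left(91 + \frac{1}{65 + V{\left(6 \right)}}\right) + 31903 = - 55 \left(91 + \frac{1}{65 + \left(1 + 6 + 6^{2}\right)}\right) + 31903 = - 55 \left(91 + \frac{1}{65 + \left(1 + 6 + 36\right)}\right) + 31903 = - 55 \left(91 + \frac{1}{65 + 43}\right) + 31903 = - 55 \left(91 + \frac{1}{108}\right) + 31903 = \left(-55\right) \frac{9829}{108} + 31903 = - \frac{540595}{108} + 31903 = \frac{2904929}{108}$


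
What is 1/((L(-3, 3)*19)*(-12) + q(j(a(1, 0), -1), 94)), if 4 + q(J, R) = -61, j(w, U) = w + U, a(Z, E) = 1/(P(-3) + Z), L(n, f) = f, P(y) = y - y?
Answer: -1/749 ≈ -0.0013351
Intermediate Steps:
P(y) = 0
a(Z, E) = 1/Z (a(Z, E) = 1/(0 + Z) = 1/Z)
j(w, U) = U + w
q(J, R) = -65 (q(J, R) = -4 - 61 = -65)
1/((L(-3, 3)*19)*(-12) + q(j(a(1, 0), -1), 94)) = 1/((3*19)*(-12) - 65) = 1/(57*(-12) - 65) = 1/(-684 - 65) = 1/(-749) = -1/749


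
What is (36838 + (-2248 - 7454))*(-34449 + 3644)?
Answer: -835924480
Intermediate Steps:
(36838 + (-2248 - 7454))*(-34449 + 3644) = (36838 - 9702)*(-30805) = 27136*(-30805) = -835924480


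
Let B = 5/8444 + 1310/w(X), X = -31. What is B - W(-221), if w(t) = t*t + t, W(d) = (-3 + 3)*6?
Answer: 1106629/785292 ≈ 1.4092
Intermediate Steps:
W(d) = 0 (W(d) = 0*6 = 0)
w(t) = t + t² (w(t) = t² + t = t + t²)
B = 1106629/785292 (B = 5/8444 + 1310/((-31*(1 - 31))) = 5*(1/8444) + 1310/((-31*(-30))) = 5/8444 + 1310/930 = 5/8444 + 1310*(1/930) = 5/8444 + 131/93 = 1106629/785292 ≈ 1.4092)
B - W(-221) = 1106629/785292 - 1*0 = 1106629/785292 + 0 = 1106629/785292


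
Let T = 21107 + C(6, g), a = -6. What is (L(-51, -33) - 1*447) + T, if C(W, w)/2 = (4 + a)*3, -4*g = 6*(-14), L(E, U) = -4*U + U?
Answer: 20747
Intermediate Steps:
L(E, U) = -3*U
g = 21 (g = -3*(-14)/2 = -¼*(-84) = 21)
C(W, w) = -12 (C(W, w) = 2*((4 - 6)*3) = 2*(-2*3) = 2*(-6) = -12)
T = 21095 (T = 21107 - 12 = 21095)
(L(-51, -33) - 1*447) + T = (-3*(-33) - 1*447) + 21095 = (99 - 447) + 21095 = -348 + 21095 = 20747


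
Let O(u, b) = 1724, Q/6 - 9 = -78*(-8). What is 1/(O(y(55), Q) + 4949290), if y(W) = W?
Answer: 1/4951014 ≈ 2.0198e-7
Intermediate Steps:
Q = 3798 (Q = 54 + 6*(-78*(-8)) = 54 + 6*624 = 54 + 3744 = 3798)
1/(O(y(55), Q) + 4949290) = 1/(1724 + 4949290) = 1/4951014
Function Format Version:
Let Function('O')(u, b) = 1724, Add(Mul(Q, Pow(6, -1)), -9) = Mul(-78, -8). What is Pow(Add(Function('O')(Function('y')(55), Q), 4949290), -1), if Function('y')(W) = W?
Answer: Rational(1, 4951014) ≈ 2.0198e-7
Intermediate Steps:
Q = 3798 (Q = Add(54, Mul(6, Mul(-78, -8))) = Add(54, Mul(6, 624)) = Add(54, 3744) = 3798)
Pow(Add(Function('O')(Function('y')(55), Q), 4949290), -1) = Pow(Add(1724, 4949290), -1) = Pow(4951014, -1) = Rational(1, 4951014)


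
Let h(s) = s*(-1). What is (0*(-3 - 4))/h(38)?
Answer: 0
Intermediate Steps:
h(s) = -s
(0*(-3 - 4))/h(38) = (0*(-3 - 4))/((-1*38)) = (0*(-7))/(-38) = 0*(-1/38) = 0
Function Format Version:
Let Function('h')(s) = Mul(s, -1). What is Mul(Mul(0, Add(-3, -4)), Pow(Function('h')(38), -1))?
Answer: 0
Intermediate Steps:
Function('h')(s) = Mul(-1, s)
Mul(Mul(0, Add(-3, -4)), Pow(Function('h')(38), -1)) = Mul(Mul(0, Add(-3, -4)), Pow(Mul(-1, 38), -1)) = Mul(Mul(0, -7), Pow(-38, -1)) = Mul(0, Rational(-1, 38)) = 0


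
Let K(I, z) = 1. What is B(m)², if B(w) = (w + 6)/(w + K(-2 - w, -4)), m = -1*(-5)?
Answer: 121/36 ≈ 3.3611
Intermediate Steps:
m = 5
B(w) = (6 + w)/(1 + w) (B(w) = (w + 6)/(w + 1) = (6 + w)/(1 + w))
B(m)² = ((6 + 5)/(1 + 5))² = (11/6)² = 121/36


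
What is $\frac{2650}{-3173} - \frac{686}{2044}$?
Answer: $- \frac{542377}{463258} \approx -1.1708$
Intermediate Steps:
$\frac{2650}{-3173} - \frac{686}{2044} = 2650 \left(- \frac{1}{3173}\right) - \frac{49}{146} = - \frac{2650}{3173} - \frac{49}{146} = - \frac{542377}{463258}$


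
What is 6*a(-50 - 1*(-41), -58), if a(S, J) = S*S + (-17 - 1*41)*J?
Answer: 20670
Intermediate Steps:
a(S, J) = S**2 - 58*J (a(S, J) = S**2 + (-17 - 41)*J = S**2 - 58*J)
6*a(-50 - 1*(-41), -58) = 6*((-50 - 1*(-41))**2 - 58*(-58)) = 6*((-50 + 41)**2 + 3364) = 6*((-9)**2 + 3364) = 6*(81 + 3364) = 6*3445 = 20670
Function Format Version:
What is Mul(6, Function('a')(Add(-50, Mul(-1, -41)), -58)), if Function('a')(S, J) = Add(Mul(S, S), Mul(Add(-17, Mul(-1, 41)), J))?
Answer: 20670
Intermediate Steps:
Function('a')(S, J) = Add(Pow(S, 2), Mul(-58, J)) (Function('a')(S, J) = Add(Pow(S, 2), Mul(Add(-17, -41), J)) = Add(Pow(S, 2), Mul(-58, J)))
Mul(6, Function('a')(Add(-50, Mul(-1, -41)), -58)) = Mul(6, Add(Pow(Add(-50, Mul(-1, -41)), 2), Mul(-58, -58))) = Mul(6, Add(Pow(Add(-50, 41), 2), 3364)) = Mul(6, Add(Pow(-9, 2), 3364)) = Mul(6, Add(81, 3364)) = Mul(6, 3445) = 20670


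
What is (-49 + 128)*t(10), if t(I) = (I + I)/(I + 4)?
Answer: 790/7 ≈ 112.86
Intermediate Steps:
t(I) = 2*I/(4 + I) (t(I) = (2*I)/(4 + I) = 2*I/(4 + I))
(-49 + 128)*t(10) = (-49 + 128)*(2*10/(4 + 10)) = 79*(2*10/14) = 79*(2*10*(1/14)) = 79*(10/7) = 790/7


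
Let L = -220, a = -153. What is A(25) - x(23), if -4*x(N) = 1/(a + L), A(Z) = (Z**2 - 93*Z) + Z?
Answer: -2499101/1492 ≈ -1675.0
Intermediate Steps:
A(Z) = Z**2 - 92*Z
x(N) = 1/1492 (x(N) = -1/(4*(-153 - 220)) = -1/4/(-373) = -1/4*(-1/373) = 1/1492)
A(25) - x(23) = 25*(-92 + 25) - 1*1/1492 = 25*(-67) - 1/1492 = -1675 - 1/1492 = -2499101/1492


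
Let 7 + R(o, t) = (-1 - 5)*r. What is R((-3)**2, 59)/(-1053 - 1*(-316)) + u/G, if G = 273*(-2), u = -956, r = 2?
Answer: 357473/201201 ≈ 1.7767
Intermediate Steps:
R(o, t) = -19 (R(o, t) = -7 + (-1 - 5)*2 = -7 - 6*2 = -7 - 12 = -19)
G = -546
R((-3)**2, 59)/(-1053 - 1*(-316)) + u/G = -19/(-1053 - 1*(-316)) - 956/(-546) = -19/(-1053 + 316) - 956*(-1/546) = -19/(-737) + 478/273 = -19*(-1/737) + 478/273 = 19/737 + 478/273 = 357473/201201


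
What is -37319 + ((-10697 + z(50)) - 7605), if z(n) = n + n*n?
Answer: -53071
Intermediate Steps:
z(n) = n + n**2
-37319 + ((-10697 + z(50)) - 7605) = -37319 + ((-10697 + 50*(1 + 50)) - 7605) = -37319 + ((-10697 + 50*51) - 7605) = -37319 + ((-10697 + 2550) - 7605) = -37319 + (-8147 - 7605) = -37319 - 15752 = -53071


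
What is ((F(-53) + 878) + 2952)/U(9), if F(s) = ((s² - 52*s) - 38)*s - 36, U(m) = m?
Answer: -96379/3 ≈ -32126.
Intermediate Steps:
F(s) = -36 + s*(-38 + s² - 52*s) (F(s) = (-38 + s² - 52*s)*s - 36 = s*(-38 + s² - 52*s) - 36 = -36 + s*(-38 + s² - 52*s))
((F(-53) + 878) + 2952)/U(9) = (((-36 + (-53)³ - 52*(-53)² - 38*(-53)) + 878) + 2952)/9 = (((-36 - 148877 - 52*2809 + 2014) + 878) + 2952)*(⅑) = (((-36 - 148877 - 146068 + 2014) + 878) + 2952)*(⅑) = ((-292967 + 878) + 2952)*(⅑) = (-292089 + 2952)*(⅑) = -289137*⅑ = -96379/3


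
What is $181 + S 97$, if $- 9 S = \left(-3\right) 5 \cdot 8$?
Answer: $\frac{4423}{3} \approx 1474.3$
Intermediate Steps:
$S = \frac{40}{3}$ ($S = - \frac{\left(-3\right) 5 \cdot 8}{9} = - \frac{\left(-15\right) 8}{9} = \left(- \frac{1}{9}\right) \left(-120\right) = \frac{40}{3} \approx 13.333$)
$181 + S 97 = 181 + \frac{40}{3} \cdot 97 = 181 + \frac{3880}{3} = \frac{4423}{3}$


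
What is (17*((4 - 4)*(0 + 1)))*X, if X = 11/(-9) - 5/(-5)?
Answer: 0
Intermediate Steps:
X = -2/9 (X = 11*(-⅑) - 5*(-⅕) = -11/9 + 1 = -2/9 ≈ -0.22222)
(17*((4 - 4)*(0 + 1)))*X = (17*((4 - 4)*(0 + 1)))*(-2/9) = (17*(0*1))*(-2/9) = (17*0)*(-2/9) = 0*(-2/9) = 0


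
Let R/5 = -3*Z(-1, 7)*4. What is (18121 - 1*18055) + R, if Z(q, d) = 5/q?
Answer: 366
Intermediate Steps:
R = 300 (R = 5*(-15/(-1)*4) = 5*(-15*(-1)*4) = 5*(-3*(-5)*4) = 5*(15*4) = 5*60 = 300)
(18121 - 1*18055) + R = (18121 - 1*18055) + 300 = (18121 - 18055) + 300 = 66 + 300 = 366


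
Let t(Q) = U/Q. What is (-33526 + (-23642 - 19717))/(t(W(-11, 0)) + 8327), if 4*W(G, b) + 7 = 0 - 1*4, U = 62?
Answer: -845735/91349 ≈ -9.2583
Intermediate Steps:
W(G, b) = -11/4 (W(G, b) = -7/4 + (0 - 1*4)/4 = -7/4 + (0 - 4)/4 = -7/4 + (¼)*(-4) = -7/4 - 1 = -11/4)
t(Q) = 62/Q
(-33526 + (-23642 - 19717))/(t(W(-11, 0)) + 8327) = (-33526 + (-23642 - 19717))/(62/(-11/4) + 8327) = (-33526 - 43359)/(62*(-4/11) + 8327) = -76885/(-248/11 + 8327) = -76885/91349/11 = -76885*11/91349 = -845735/91349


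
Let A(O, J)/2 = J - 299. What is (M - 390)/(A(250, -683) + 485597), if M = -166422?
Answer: -55604/161211 ≈ -0.34491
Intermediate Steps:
A(O, J) = -598 + 2*J (A(O, J) = 2*(J - 299) = 2*(-299 + J) = -598 + 2*J)
(M - 390)/(A(250, -683) + 485597) = (-166422 - 390)/((-598 + 2*(-683)) + 485597) = -166812/((-598 - 1366) + 485597) = -166812/(-1964 + 485597) = -166812/483633 = -166812*1/483633 = -55604/161211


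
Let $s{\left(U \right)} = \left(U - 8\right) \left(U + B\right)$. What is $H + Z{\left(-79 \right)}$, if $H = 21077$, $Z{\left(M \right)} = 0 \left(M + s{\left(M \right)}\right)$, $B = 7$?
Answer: $21077$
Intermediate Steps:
$s{\left(U \right)} = \left(-8 + U\right) \left(7 + U\right)$ ($s{\left(U \right)} = \left(U - 8\right) \left(U + 7\right) = \left(-8 + U\right) \left(7 + U\right)$)
$Z{\left(M \right)} = 0$ ($Z{\left(M \right)} = 0 \left(M - \left(56 + M - M^{2}\right)\right) = 0 \left(-56 + M^{2}\right) = 0$)
$H + Z{\left(-79 \right)} = 21077 + 0 = 21077$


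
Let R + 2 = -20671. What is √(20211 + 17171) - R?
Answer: 20673 + √37382 ≈ 20866.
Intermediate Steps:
R = -20673 (R = -2 - 20671 = -20673)
√(20211 + 17171) - R = √(20211 + 17171) - 1*(-20673) = √37382 + 20673 = 20673 + √37382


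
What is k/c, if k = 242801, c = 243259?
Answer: 242801/243259 ≈ 0.99812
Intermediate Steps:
k/c = 242801/243259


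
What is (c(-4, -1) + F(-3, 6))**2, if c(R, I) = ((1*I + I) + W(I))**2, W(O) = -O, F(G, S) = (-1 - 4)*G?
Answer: 256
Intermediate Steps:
F(G, S) = -5*G
c(R, I) = I**2 (c(R, I) = ((1*I + I) - I)**2 = ((I + I) - I)**2 = (2*I - I)**2 = I**2)
(c(-4, -1) + F(-3, 6))**2 = ((-1)**2 - 5*(-3))**2 = (1 + 15)**2 = 16**2 = 256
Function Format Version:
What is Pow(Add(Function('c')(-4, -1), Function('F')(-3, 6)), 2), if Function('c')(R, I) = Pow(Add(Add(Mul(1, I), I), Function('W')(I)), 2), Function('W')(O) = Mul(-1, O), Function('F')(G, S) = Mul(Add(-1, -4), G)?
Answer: 256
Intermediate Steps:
Function('F')(G, S) = Mul(-5, G)
Function('c')(R, I) = Pow(I, 2) (Function('c')(R, I) = Pow(Add(Add(Mul(1, I), I), Mul(-1, I)), 2) = Pow(Add(Add(I, I), Mul(-1, I)), 2) = Pow(Add(Mul(2, I), Mul(-1, I)), 2) = Pow(I, 2))
Pow(Add(Function('c')(-4, -1), Function('F')(-3, 6)), 2) = Pow(Add(Pow(-1, 2), Mul(-5, -3)), 2) = Pow(Add(1, 15), 2) = Pow(16, 2) = 256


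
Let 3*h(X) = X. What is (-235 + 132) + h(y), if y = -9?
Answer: -106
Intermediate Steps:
h(X) = X/3
(-235 + 132) + h(y) = (-235 + 132) + (⅓)*(-9) = -103 - 3 = -106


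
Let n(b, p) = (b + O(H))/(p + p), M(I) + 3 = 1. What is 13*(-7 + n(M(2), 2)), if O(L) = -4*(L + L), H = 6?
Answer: -507/2 ≈ -253.50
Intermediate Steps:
O(L) = -8*L
M(I) = -2 (M(I) = -3 + 1 = -2)
n(b, p) = (-48 + b)/(2*p) (n(b, p) = (b - 8*6)/(p + p) = (b - 48)/((2*p)) = (-48 + b)*(1/(2*p)) = (-48 + b)/(2*p))
13*(-7 + n(M(2), 2)) = 13*(-7 + (½)*(-48 - 2)/2) = 13*(-7 + (½)*(½)*(-50)) = 13*(-7 - 25/2) = 13*(-39/2) = -507/2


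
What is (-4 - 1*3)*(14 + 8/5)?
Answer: -546/5 ≈ -109.20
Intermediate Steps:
(-4 - 1*3)*(14 + 8/5) = (-4 - 3)*(14 + 8*(⅕)) = -7*(14 + 8/5) = -7*78/5 = -546/5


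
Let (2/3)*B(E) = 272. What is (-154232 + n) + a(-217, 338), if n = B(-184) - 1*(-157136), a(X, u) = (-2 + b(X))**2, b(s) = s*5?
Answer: 1184881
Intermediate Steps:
b(s) = 5*s
B(E) = 408 (B(E) = (3/2)*272 = 408)
a(X, u) = (-2 + 5*X)**2
n = 157544 (n = 408 - 1*(-157136) = 408 + 157136 = 157544)
(-154232 + n) + a(-217, 338) = (-154232 + 157544) + (-2 + 5*(-217))**2 = 3312 + (-2 - 1085)**2 = 3312 + (-1087)**2 = 3312 + 1181569 = 1184881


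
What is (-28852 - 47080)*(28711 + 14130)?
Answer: -3253002812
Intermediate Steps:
(-28852 - 47080)*(28711 + 14130) = -75932*42841 = -3253002812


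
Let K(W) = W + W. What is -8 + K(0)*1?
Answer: -8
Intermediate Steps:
K(W) = 2*W
-8 + K(0)*1 = -8 + (2*0)*1 = -8 + 0*1 = -8 + 0 = -8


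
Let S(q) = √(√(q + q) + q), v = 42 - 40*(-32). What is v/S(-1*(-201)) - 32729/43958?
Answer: -32729/43958 + 1322/√(201 + √402) ≈ 88.173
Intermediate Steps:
v = 1322 (v = 42 + 1280 = 1322)
S(q) = √(q + √2*√q) (S(q) = √(√(2*q) + q) = √(√2*√q + q) = √(q + √2*√q))
v/S(-1*(-201)) - 32729/43958 = 1322/(√(-1*(-201) + √2*√(-1*(-201)))) - 32729/43958 = 1322/(√(201 + √2*√201)) - 32729*1/43958 = 1322/(√(201 + √402)) - 32729/43958 = 1322/√(201 + √402) - 32729/43958 = -32729/43958 + 1322/√(201 + √402)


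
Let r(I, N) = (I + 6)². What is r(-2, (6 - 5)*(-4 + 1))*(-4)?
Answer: -64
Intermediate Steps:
r(I, N) = (6 + I)²
r(-2, (6 - 5)*(-4 + 1))*(-4) = (6 - 2)²*(-4) = 4²*(-4) = 16*(-4) = -64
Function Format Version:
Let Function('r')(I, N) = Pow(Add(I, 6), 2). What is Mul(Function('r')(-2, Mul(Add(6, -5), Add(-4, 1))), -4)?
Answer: -64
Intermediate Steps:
Function('r')(I, N) = Pow(Add(6, I), 2)
Mul(Function('r')(-2, Mul(Add(6, -5), Add(-4, 1))), -4) = Mul(Pow(Add(6, -2), 2), -4) = Mul(Pow(4, 2), -4) = Mul(16, -4) = -64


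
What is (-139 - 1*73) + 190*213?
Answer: 40258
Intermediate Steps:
(-139 - 1*73) + 190*213 = (-139 - 73) + 40470 = -212 + 40470 = 40258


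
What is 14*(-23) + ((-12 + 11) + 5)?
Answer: -318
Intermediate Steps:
14*(-23) + ((-12 + 11) + 5) = -322 + (-1 + 5) = -322 + 4 = -318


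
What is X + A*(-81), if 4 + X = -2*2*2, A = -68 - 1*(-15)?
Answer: 4281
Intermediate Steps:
A = -53 (A = -68 + 15 = -53)
X = -12 (X = -4 - 2*2*2 = -4 - 4*2 = -4 - 8 = -12)
X + A*(-81) = -12 - 53*(-81) = -12 + 4293 = 4281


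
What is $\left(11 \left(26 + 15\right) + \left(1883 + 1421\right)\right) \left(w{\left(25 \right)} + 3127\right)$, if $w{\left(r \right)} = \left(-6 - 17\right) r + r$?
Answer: $9676635$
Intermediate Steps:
$w{\left(r \right)} = - 22 r$ ($w{\left(r \right)} = - 23 r + r = - 22 r$)
$\left(11 \left(26 + 15\right) + \left(1883 + 1421\right)\right) \left(w{\left(25 \right)} + 3127\right) = \left(11 \left(26 + 15\right) + \left(1883 + 1421\right)\right) \left(\left(-22\right) 25 + 3127\right) = \left(11 \cdot 41 + 3304\right) \left(-550 + 3127\right) = \left(451 + 3304\right) 2577 = 3755 \cdot 2577 = 9676635$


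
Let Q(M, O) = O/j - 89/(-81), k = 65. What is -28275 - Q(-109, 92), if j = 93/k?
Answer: -71162744/2511 ≈ -28340.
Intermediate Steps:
j = 93/65 ≈ 1.4308
Q(M, O) = 89/81 + 65*O/93 (Q(M, O) = O/(93/65) - 89/(-81) = O*(65/93) - 89*(-1/81) = 65*O/93 + 89/81 = 89/81 + 65*O/93)
-28275 - Q(-109, 92) = -28275 - (89/81 + (65/93)*92) = -28275 - (89/81 + 5980/93) = -28275 - 1*164219/2511 = -28275 - 164219/2511 = -71162744/2511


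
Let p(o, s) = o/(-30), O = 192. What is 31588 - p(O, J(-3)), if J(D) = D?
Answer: 157972/5 ≈ 31594.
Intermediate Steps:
p(o, s) = -o/30 (p(o, s) = o*(-1/30) = -o/30)
31588 - p(O, J(-3)) = 31588 - (-1)*192/30 = 31588 - 1*(-32/5) = 31588 + 32/5 = 157972/5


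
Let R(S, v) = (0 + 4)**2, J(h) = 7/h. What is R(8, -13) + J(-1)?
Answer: 9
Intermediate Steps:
R(S, v) = 16 (R(S, v) = 4**2 = 16)
R(8, -13) + J(-1) = 16 + 7/(-1) = 16 + 7*(-1) = 16 - 7 = 9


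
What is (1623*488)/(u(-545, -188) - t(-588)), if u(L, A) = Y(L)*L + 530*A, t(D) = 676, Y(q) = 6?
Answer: -396012/51793 ≈ -7.6460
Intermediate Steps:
u(L, A) = 6*L + 530*A
(1623*488)/(u(-545, -188) - t(-588)) = (1623*488)/((6*(-545) + 530*(-188)) - 1*676) = 792024/((-3270 - 99640) - 676) = 792024/(-102910 - 676) = 792024/(-103586) = 792024*(-1/103586) = -396012/51793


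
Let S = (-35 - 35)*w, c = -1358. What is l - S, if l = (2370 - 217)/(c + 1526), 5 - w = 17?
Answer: -138967/168 ≈ -827.18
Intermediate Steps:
w = -12 (w = 5 - 1*17 = 5 - 17 = -12)
S = 840 (S = (-35 - 35)*(-12) = -70*(-12) = 840)
l = 2153/168 (l = (2370 - 217)/(-1358 + 1526) = 2153/168 ≈ 12.815)
l - S = 2153/168 - 1*840 = 2153/168 - 840 = -138967/168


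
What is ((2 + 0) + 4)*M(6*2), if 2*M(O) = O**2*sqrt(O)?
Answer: 864*sqrt(3) ≈ 1496.5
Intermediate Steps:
M(O) = O**(5/2)/2 (M(O) = (O**2*sqrt(O))/2 = O**(5/2)/2)
((2 + 0) + 4)*M(6*2) = ((2 + 0) + 4)*((6*2)**(5/2)/2) = (2 + 4)*(12**(5/2)/2) = 6*((288*sqrt(3))/2) = 6*(144*sqrt(3)) = 864*sqrt(3)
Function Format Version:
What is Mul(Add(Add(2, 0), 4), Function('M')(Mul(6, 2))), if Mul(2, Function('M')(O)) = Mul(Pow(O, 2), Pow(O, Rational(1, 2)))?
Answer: Mul(864, Pow(3, Rational(1, 2))) ≈ 1496.5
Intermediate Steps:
Function('M')(O) = Mul(Rational(1, 2), Pow(O, Rational(5, 2))) (Function('M')(O) = Mul(Rational(1, 2), Mul(Pow(O, 2), Pow(O, Rational(1, 2)))) = Mul(Rational(1, 2), Pow(O, Rational(5, 2))))
Mul(Add(Add(2, 0), 4), Function('M')(Mul(6, 2))) = Mul(Add(Add(2, 0), 4), Mul(Rational(1, 2), Pow(Mul(6, 2), Rational(5, 2)))) = Mul(Add(2, 4), Mul(Rational(1, 2), Pow(12, Rational(5, 2)))) = Mul(6, Mul(Rational(1, 2), Mul(288, Pow(3, Rational(1, 2))))) = Mul(6, Mul(144, Pow(3, Rational(1, 2)))) = Mul(864, Pow(3, Rational(1, 2)))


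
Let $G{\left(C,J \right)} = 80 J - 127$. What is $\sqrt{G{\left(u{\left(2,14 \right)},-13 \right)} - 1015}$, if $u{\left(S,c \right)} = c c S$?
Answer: $i \sqrt{2182} \approx 46.712 i$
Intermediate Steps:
$u{\left(S,c \right)} = S c^{2}$ ($u{\left(S,c \right)} = c^{2} S = S c^{2}$)
$G{\left(C,J \right)} = -127 + 80 J$
$\sqrt{G{\left(u{\left(2,14 \right)},-13 \right)} - 1015} = \sqrt{\left(-127 + 80 \left(-13\right)\right) - 1015} = \sqrt{\left(-127 - 1040\right) - 1015} = \sqrt{-1167 - 1015} = \sqrt{-2182} = i \sqrt{2182}$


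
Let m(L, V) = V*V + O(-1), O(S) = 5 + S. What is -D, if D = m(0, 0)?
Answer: -4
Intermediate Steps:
m(L, V) = 4 + V² (m(L, V) = V*V + (5 - 1) = V² + 4 = 4 + V²)
D = 4 (D = 4 + 0² = 4 + 0 = 4)
-D = -1*4 = -4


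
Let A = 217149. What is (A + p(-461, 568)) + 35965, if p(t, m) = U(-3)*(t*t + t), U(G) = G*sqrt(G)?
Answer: 253114 - 636180*I*sqrt(3) ≈ 2.5311e+5 - 1.1019e+6*I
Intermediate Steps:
U(G) = G**(3/2)
p(t, m) = -3*I*sqrt(3)*(t + t**2) (p(t, m) = (-3)**(3/2)*(t*t + t) = (-3*I*sqrt(3))*(t**2 + t) = (-3*I*sqrt(3))*(t + t**2) = -3*I*sqrt(3)*(t + t**2))
(A + p(-461, 568)) + 35965 = (217149 - 3*I*(-461)*sqrt(3)*(1 - 461)) + 35965 = (217149 - 3*I*(-461)*sqrt(3)*(-460)) + 35965 = (217149 - 636180*I*sqrt(3)) + 35965 = 253114 - 636180*I*sqrt(3)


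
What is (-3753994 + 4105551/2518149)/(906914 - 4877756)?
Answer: 1050345792395/1111019090162 ≈ 0.94539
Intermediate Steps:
(-3753994 + 4105551/2518149)/(906914 - 4877756) = (-3753994 + 4105551*(1/2518149))/(-3970842) = (-3753994 + 1368517/839383)*(-1/3970842) = -3151037377185/839383*(-1/3970842) = 1050345792395/1111019090162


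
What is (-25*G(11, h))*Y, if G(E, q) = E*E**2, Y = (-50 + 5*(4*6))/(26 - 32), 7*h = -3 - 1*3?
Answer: 1164625/3 ≈ 3.8821e+5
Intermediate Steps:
h = -6/7 (h = (-3 - 1*3)/7 = (-3 - 3)/7 = (1/7)*(-6) = -6/7 ≈ -0.85714)
Y = -35/3 (Y = (-50 + 5*24)/(-6) = (-50 + 120)*(-1/6) = 70*(-1/6) = -35/3 ≈ -11.667)
G(E, q) = E**3
(-25*G(11, h))*Y = -25*11**3*(-35/3) = -25*1331*(-35/3) = -33275*(-35/3) = 1164625/3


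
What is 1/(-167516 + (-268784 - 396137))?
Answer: -1/832437 ≈ -1.2013e-6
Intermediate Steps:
1/(-167516 + (-268784 - 396137)) = 1/(-167516 - 664921) = 1/(-832437) = -1/832437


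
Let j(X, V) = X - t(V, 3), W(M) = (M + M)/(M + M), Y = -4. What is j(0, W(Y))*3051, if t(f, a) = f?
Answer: -3051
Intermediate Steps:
W(M) = 1 (W(M) = (2*M)/((2*M)) = (2*M)*(1/(2*M)) = 1)
j(X, V) = X - V
j(0, W(Y))*3051 = (0 - 1*1)*3051 = (0 - 1)*3051 = -1*3051 = -3051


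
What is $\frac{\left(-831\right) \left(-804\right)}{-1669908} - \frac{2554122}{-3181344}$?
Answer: $\frac{14307605}{35525008} \approx 0.40275$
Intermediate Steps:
$\frac{\left(-831\right) \left(-804\right)}{-1669908} - \frac{2554122}{-3181344} = 668124 \left(- \frac{1}{1669908}\right) - - \frac{425687}{530224} = - \frac{831}{2077} + \frac{425687}{530224} = \frac{14307605}{35525008}$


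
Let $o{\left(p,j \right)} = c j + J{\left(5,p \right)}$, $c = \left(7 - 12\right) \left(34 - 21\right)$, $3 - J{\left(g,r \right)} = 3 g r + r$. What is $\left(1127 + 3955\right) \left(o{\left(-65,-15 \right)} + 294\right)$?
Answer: $11749584$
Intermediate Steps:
$J{\left(g,r \right)} = 3 - r - 3 g r$ ($J{\left(g,r \right)} = 3 - \left(3 g r + r\right) = 3 - \left(r + 3 g r\right) = 3 - r - 3 g r$)
$c = -65$ ($c = \left(-5\right) 13 = -65$)
$o{\left(p,j \right)} = 3 - 65 j - 16 p$ ($o{\left(p,j \right)} = - 65 j - \left(-3 + 16 p\right) = 3 - 65 j - 16 p$)
$\left(1127 + 3955\right) \left(o{\left(-65,-15 \right)} + 294\right) = \left(1127 + 3955\right) \left(\left(3 - -975 - -1040\right) + 294\right) = 5082 \left(\left(3 + 975 + 1040\right) + 294\right) = 5082 \left(2018 + 294\right) = 5082 \cdot 2312 = 11749584$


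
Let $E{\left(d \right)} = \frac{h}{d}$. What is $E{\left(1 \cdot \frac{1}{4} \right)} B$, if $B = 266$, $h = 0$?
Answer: $0$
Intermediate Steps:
$E{\left(d \right)} = 0$ ($E{\left(d \right)} = \frac{0}{d} = 0$)
$E{\left(1 \cdot \frac{1}{4} \right)} B = 0 \cdot 266 = 0$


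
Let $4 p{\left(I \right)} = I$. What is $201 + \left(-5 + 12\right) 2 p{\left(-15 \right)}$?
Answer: $\frac{297}{2} \approx 148.5$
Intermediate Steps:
$p{\left(I \right)} = \frac{I}{4}$
$201 + \left(-5 + 12\right) 2 p{\left(-15 \right)} = 201 + \left(-5 + 12\right) 2 \cdot \frac{1}{4} \left(-15\right) = 201 + 7 \cdot 2 \left(- \frac{15}{4}\right) = 201 + 14 \left(- \frac{15}{4}\right) = 201 - \frac{105}{2} = \frac{297}{2}$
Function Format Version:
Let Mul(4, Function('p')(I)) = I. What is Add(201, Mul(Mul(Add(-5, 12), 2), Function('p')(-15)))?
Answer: Rational(297, 2) ≈ 148.50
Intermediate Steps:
Function('p')(I) = Mul(Rational(1, 4), I)
Add(201, Mul(Mul(Add(-5, 12), 2), Function('p')(-15))) = Add(201, Mul(Mul(Add(-5, 12), 2), Mul(Rational(1, 4), -15))) = Add(201, Mul(Mul(7, 2), Rational(-15, 4))) = Add(201, Mul(14, Rational(-15, 4))) = Add(201, Rational(-105, 2)) = Rational(297, 2)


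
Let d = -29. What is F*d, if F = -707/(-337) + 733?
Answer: -7184112/337 ≈ -21318.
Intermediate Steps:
F = 247728/337 (F = -707*(-1/337) + 733 = 707/337 + 733 = 247728/337 ≈ 735.10)
F*d = (247728/337)*(-29) = -7184112/337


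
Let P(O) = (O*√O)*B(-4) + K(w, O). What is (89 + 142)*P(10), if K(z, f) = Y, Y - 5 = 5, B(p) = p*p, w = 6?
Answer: 2310 + 36960*√10 ≈ 1.1919e+5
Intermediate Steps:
B(p) = p²
Y = 10 (Y = 5 + 5 = 10)
K(z, f) = 10
P(O) = 10 + 16*O^(3/2) (P(O) = (O*√O)*(-4)² + 10 = O^(3/2)*16 + 10 = 16*O^(3/2) + 10 = 10 + 16*O^(3/2))
(89 + 142)*P(10) = (89 + 142)*(10 + 16*10^(3/2)) = 231*(10 + 16*(10*√10)) = 231*(10 + 160*√10) = 2310 + 36960*√10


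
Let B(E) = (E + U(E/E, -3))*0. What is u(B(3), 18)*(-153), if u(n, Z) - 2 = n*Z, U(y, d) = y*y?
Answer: -306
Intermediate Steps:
U(y, d) = y²
B(E) = 0 (B(E) = (E + (E/E)²)*0 = (E + 1²)*0 = (E + 1)*0 = (1 + E)*0 = 0)
u(n, Z) = 2 + Z*n (u(n, Z) = 2 + n*Z = 2 + Z*n)
u(B(3), 18)*(-153) = (2 + 18*0)*(-153) = (2 + 0)*(-153) = 2*(-153) = -306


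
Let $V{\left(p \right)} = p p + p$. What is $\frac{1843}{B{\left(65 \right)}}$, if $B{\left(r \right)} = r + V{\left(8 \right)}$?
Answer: $\frac{1843}{137} \approx 13.453$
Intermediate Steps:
$V{\left(p \right)} = p + p^{2}$ ($V{\left(p \right)} = p^{2} + p = p + p^{2}$)
$B{\left(r \right)} = 72 + r$ ($B{\left(r \right)} = r + 8 \left(1 + 8\right) = r + 8 \cdot 9 = r + 72 = 72 + r$)
$\frac{1843}{B{\left(65 \right)}} = \frac{1843}{72 + 65} = \frac{1843}{137}$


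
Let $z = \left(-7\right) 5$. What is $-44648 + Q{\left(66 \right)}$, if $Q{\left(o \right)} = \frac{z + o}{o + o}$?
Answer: $- \frac{5893505}{132} \approx -44648.0$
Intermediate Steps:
$z = -35$
$Q{\left(o \right)} = \frac{-35 + o}{2 o}$ ($Q{\left(o \right)} = \frac{-35 + o}{o + o} = \frac{-35 + o}{2 o}$)
$-44648 + Q{\left(66 \right)} = -44648 + \frac{-35 + 66}{2 \cdot 66} = -44648 + \frac{1}{2} \cdot \frac{1}{66} \cdot 31 = -44648 + \frac{31}{132} = - \frac{5893505}{132}$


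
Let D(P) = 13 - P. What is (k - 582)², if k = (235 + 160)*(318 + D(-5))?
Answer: 17460451044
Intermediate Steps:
k = 132720 (k = (235 + 160)*(318 + (13 - 1*(-5))) = 395*(318 + (13 + 5)) = 395*(318 + 18) = 395*336 = 132720)
(k - 582)² = (132720 - 582)² = 132138² = 17460451044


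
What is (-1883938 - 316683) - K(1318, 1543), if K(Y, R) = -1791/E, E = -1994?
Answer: -4388040065/1994 ≈ -2.2006e+6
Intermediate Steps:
K(Y, R) = 1791/1994 (K(Y, R) = -1791/(-1994) = -1791*(-1/1994) = 1791/1994)
(-1883938 - 316683) - K(1318, 1543) = (-1883938 - 316683) - 1*1791/1994 = -2200621 - 1791/1994 = -4388040065/1994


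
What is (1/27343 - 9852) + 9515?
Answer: -9214590/27343 ≈ -337.00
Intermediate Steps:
(1/27343 - 9852) + 9515 = -269383235/27343 + 9515 = -9214590/27343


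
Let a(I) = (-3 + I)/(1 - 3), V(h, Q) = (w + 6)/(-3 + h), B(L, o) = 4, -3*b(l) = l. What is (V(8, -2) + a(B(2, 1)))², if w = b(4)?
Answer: 169/900 ≈ 0.18778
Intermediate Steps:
b(l) = -l/3
w = -4/3 (w = -⅓*4 = -4/3 ≈ -1.3333)
V(h, Q) = 14/(3*(-3 + h)) (V(h, Q) = (-4/3 + 6)/(-3 + h) = 14/(3*(-3 + h)))
a(I) = 3/2 - I/2 (a(I) = (-3 + I)/(-2) = (-3 + I)*(-½) = 3/2 - I/2)
(V(8, -2) + a(B(2, 1)))² = (14/(3*(-3 + 8)) + (3/2 - ½*4))² = ((14/3)/5 + (3/2 - 2))² = ((14/3)*(⅕) - ½)² = (14/15 - ½)² = (13/30)² = 169/900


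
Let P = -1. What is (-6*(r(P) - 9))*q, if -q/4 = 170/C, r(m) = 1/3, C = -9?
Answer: 35360/9 ≈ 3928.9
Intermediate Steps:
r(m) = 1/3
q = 680/9 (q = -680/(-9) = -680*(-1)/9 = -4*(-170/9) = 680/9 ≈ 75.556)
(-6*(r(P) - 9))*q = -6*(1/3 - 9)*(680/9) = -6*(-26/3)*(680/9) = 52*(680/9) = 35360/9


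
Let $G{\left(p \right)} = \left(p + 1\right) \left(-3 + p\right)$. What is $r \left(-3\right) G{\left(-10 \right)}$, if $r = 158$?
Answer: $-55458$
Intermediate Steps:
$G{\left(p \right)} = \left(1 + p\right) \left(-3 + p\right)$
$r \left(-3\right) G{\left(-10 \right)} = 158 \left(-3\right) \left(-3 + \left(-10\right)^{2} - -20\right) = - 474 \left(-3 + 100 + 20\right) = \left(-474\right) 117 = -55458$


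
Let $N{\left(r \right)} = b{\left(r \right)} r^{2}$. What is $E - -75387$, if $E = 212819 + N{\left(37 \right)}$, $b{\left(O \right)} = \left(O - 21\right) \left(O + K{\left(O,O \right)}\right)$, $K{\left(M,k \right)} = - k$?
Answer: $288206$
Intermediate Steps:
$b{\left(O \right)} = 0$ ($b{\left(O \right)} = \left(O - 21\right) \left(O - O\right) = \left(-21 + O\right) 0 = 0$)
$N{\left(r \right)} = 0$ ($N{\left(r \right)} = 0 r^{2} = 0$)
$E = 212819$ ($E = 212819 + 0 = 212819$)
$E - -75387 = 212819 - -75387 = 212819 + 75387 = 288206$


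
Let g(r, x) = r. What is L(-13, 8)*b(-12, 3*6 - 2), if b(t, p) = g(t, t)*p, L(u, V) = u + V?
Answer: 960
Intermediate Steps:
L(u, V) = V + u
b(t, p) = p*t (b(t, p) = t*p = p*t)
L(-13, 8)*b(-12, 3*6 - 2) = (8 - 13)*((3*6 - 2)*(-12)) = -5*(18 - 2)*(-12) = -80*(-12) = -5*(-192) = 960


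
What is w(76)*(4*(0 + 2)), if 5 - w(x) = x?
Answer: -568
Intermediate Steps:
w(x) = 5 - x
w(76)*(4*(0 + 2)) = (5 - 1*76)*(4*(0 + 2)) = (5 - 76)*(4*2) = -71*8 = -568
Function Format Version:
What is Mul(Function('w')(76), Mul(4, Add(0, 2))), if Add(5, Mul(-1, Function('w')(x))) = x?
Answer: -568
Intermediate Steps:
Function('w')(x) = Add(5, Mul(-1, x))
Mul(Function('w')(76), Mul(4, Add(0, 2))) = Mul(Add(5, Mul(-1, 76)), Mul(4, Add(0, 2))) = Mul(Add(5, -76), Mul(4, 2)) = Mul(-71, 8) = -568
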